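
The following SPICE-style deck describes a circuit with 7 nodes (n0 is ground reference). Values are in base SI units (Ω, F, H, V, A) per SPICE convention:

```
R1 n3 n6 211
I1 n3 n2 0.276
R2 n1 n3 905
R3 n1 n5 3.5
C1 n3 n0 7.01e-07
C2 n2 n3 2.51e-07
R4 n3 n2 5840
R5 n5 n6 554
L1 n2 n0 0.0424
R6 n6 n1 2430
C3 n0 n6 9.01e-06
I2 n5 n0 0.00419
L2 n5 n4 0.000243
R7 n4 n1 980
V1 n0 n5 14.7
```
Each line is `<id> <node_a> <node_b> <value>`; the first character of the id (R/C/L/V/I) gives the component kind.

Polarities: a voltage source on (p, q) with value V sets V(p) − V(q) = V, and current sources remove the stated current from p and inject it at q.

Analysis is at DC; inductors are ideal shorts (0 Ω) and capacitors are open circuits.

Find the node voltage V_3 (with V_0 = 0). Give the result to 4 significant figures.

Apply KCL at each of the 6 non-ground nodes and solve the resulting linear system.
Node n1: branches {R2, R3, R6, R7} → V_1 = -15.17
Node n2: branches {I1, C2, R4, L1} → V_2 = 0.000
Node n3: branches {R1, I1, R2, C1, C2, R4} → V_3 = -113.1
Node n4: branches {L2, R7} → V_4 = -14.70
Node n5: branches {R3, R5, I2, L2, V1} → V_5 = -14.70
Node n6: branches {R1, R5, R6, C3} → V_6 = -81.76
Source currents: i(L1)=0.2566, i(L2)=0.0004825, i(V1)=0.2608

-113.1 V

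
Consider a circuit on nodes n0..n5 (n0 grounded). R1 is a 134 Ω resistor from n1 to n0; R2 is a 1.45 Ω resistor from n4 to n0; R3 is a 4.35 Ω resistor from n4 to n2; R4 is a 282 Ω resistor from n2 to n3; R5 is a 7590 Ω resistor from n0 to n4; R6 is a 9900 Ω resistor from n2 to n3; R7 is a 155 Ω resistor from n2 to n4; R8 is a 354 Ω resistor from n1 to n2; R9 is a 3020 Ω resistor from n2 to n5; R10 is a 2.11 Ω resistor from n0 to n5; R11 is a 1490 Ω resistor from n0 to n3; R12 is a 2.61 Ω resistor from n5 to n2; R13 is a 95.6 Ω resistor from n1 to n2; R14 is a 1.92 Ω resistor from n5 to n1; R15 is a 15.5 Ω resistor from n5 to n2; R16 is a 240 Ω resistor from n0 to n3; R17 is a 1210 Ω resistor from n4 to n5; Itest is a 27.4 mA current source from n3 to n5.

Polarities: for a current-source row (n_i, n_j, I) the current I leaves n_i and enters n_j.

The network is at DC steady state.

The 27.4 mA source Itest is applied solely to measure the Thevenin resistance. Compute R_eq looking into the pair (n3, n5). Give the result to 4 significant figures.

Apply KCL at each of the 5 non-ground nodes and solve the resulting linear system.
Node n1: branches {R1, R8, R13, R14} → V_1 = 0.02989
Node n2: branches {R3, R4, R6, R7, R8, R9, R12, R13, R15} → V_2 = 0.003918
Node n3: branches {R4, R6, R11, R16, Itest} → V_3 = -3.228
Node n4: branches {R2, R3, R5, R7, R17} → V_4 = 0.001027
Node n5: branches {R9, R10, R12, R14, R15, R17, Itest} → V_5 = 0.03098

R_eq = 118.9 Ω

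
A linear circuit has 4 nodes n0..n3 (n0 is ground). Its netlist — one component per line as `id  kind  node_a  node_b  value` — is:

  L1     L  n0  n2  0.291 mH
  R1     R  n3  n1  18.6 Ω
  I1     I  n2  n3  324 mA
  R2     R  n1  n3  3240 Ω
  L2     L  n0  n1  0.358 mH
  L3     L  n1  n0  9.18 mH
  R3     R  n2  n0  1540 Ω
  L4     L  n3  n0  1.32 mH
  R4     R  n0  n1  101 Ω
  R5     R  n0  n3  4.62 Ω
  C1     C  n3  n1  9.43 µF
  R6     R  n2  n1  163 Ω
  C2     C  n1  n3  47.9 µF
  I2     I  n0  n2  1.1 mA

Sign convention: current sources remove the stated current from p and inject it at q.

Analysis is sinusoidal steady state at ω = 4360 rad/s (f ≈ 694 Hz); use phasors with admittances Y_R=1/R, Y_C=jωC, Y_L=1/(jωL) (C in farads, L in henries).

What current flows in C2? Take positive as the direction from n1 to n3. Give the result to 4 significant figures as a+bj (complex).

-0.1590-0.2043j A

Element admittances at ω=4360 rad/s:
  Y(L1) = 0.000-0.7882j S between n0,n2
  Y(R1) = 0.05376+0.000j S between n3,n1
  I1: injects 0.324 A into n3 (from n2)
  Y(R2) = 0.0003086+0.000j S between n1,n3
  Y(L2) = 0.000-0.6407j S between n0,n1
  Y(L3) = 0.000-0.02498j S between n1,n0
  Y(R3) = 0.0006494+0.000j S between n2,n0
  Y(L4) = 0.000-0.1738j S between n3,n0
  Y(R4) = 0.009901+0.000j S between n0,n1
  Y(R5) = 0.2165+0.000j S between n0,n3
  Y(C1) = 0.000+0.04111j S between n3,n1
  Y(R6) = 0.006135+0.000j S between n2,n1
  Y(C2) = 0.000+0.2088j S between n1,n3
  I2: injects 0.0011 A into n2 (from n0)
Assemble and solve the 3×3 MNA system:
  V(n1)=-0.2927+0.3724j  V(n2)=-0.006444-0.4119j  V(n3)=0.6855-0.3891j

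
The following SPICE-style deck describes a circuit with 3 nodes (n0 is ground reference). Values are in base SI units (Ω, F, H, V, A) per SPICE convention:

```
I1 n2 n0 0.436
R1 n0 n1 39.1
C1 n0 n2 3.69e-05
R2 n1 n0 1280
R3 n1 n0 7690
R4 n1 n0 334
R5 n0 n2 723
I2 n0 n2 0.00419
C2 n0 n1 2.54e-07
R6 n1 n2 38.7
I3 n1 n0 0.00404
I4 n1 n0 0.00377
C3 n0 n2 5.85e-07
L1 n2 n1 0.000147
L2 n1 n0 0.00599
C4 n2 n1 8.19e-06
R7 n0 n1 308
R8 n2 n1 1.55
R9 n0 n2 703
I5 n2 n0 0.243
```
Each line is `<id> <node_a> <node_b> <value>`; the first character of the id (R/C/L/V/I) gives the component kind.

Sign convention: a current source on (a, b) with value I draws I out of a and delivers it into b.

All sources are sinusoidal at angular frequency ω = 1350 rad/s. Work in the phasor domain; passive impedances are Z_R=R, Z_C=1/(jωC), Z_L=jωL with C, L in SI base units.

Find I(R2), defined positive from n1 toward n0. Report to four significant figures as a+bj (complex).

Element admittances at ω=1350 rad/s:
  I1: injects 0.436 A into n0 (from n2)
  Y(R1) = 0.02558+0.000j S between n0,n1
  Y(C1) = 0.000+0.04982j S between n0,n2
  Y(R2) = 0.0007813+0.000j S between n1,n0
  Y(R3) = 0.0001300+0.000j S between n1,n0
  Y(R4) = 0.002994+0.000j S between n1,n0
  Y(R5) = 0.001383+0.000j S between n0,n2
  I2: injects 0.00419 A into n2 (from n0)
  Y(C2) = 0.000+0.0003429j S between n0,n1
  Y(R6) = 0.02584+0.000j S between n1,n2
  I3: injects 0.00404 A into n0 (from n1)
  I4: injects 0.00377 A into n0 (from n1)
  Y(C3) = 0.000+0.0007897j S between n0,n2
  Y(L1) = 0.000-5.039j S between n2,n1
  Y(L2) = 0.000-0.1237j S between n1,n0
  Y(C4) = 0.000+0.01106j S between n2,n1
  Y(R7) = 0.003247+0.000j S between n0,n1
  Y(R8) = 0.6452+0.000j S between n2,n1
  Y(R9) = 0.001422+0.000j S between n0,n2
  I5: injects 0.243 A into n0 (from n2)
Assemble and solve the 2×2 MNA system:
  V(n1)=-3.803-7.667j  V(n2)=-3.874-7.869j

-0.002971-0.005990j A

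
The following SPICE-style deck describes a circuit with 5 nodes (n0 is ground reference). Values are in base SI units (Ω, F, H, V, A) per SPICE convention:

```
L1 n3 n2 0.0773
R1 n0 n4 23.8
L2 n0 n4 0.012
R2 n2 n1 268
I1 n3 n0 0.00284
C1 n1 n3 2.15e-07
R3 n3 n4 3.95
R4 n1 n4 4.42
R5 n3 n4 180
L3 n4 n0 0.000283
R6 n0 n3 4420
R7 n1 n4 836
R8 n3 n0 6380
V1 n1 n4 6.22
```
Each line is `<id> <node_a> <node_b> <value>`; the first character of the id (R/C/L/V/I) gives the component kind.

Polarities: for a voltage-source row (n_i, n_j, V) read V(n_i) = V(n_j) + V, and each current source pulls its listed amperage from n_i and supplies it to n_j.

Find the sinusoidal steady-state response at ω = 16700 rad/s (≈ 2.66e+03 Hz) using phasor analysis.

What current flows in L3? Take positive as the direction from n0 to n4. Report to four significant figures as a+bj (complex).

Element admittances at ω=16700 rad/s:
  Y(L1) = 0.000-0.0007746j S between n3,n2
  Y(R1) = 0.04202+0.000j S between n0,n4
  Y(L2) = 0.000-0.004990j S between n0,n4
  Y(R2) = 0.003731+0.000j S between n2,n1
  I1: injects 0.00284 A into n0 (from n3)
  Y(C1) = 0.000+0.003590j S between n1,n3
  Y(R3) = 0.2532+0.000j S between n3,n4
  Y(R4) = 0.2262+0.000j S between n1,n4
  Y(R5) = 0.005556+0.000j S between n3,n4
  Y(L3) = 0.000-0.2116j S between n4,n0
  Y(R6) = 0.0002262+0.000j S between n0,n3
  Y(R7) = 0.001196+0.000j S between n1,n4
  Y(R8) = 0.0001567+0.000j S between n3,n0
  V1: constraint V(n1)−V(n4) = 6.22
Assemble and solve the 5×5 MNA system:
  V(n1)=6.218-0.01264j  V(n2)=5.974+1.229j  V(n3)=-0.008854+0.05577j  V(n4)=-0.002354-0.01264j
  i(V1)=-1.416-0.01772j

0.002675-0.0004980j A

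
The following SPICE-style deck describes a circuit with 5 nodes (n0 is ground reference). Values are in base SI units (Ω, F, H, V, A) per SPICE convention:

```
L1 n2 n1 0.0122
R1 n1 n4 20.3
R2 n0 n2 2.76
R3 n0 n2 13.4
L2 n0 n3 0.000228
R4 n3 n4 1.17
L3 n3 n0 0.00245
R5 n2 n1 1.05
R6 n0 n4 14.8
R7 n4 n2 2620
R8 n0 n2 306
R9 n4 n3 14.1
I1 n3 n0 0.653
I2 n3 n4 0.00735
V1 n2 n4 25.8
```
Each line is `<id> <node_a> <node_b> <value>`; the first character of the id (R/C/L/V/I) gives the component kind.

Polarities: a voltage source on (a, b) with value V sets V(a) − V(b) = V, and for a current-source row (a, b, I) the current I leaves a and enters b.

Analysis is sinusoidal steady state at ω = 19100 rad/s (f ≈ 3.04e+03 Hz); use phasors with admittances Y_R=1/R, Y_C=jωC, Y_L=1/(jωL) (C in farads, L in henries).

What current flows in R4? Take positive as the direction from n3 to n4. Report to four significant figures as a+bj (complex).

MNA unknowns: 4 node voltages V₁..V_4 plus 1 source current (V1)
L1: Y=0.000-0.004291j on G[2,1]
R1: Y=0.04926+0.000j on G[1,4]
R2: Y=0.3623+0.000j on G[0,2]
R3: Y=0.07463+0.000j on G[0,2]
L2: Y=0.000-0.2296j on G[0,3]
R4: Y=0.8547+0.000j on G[3,4]
L3: Y=0.000-0.02137j on G[3,0]
R5: Y=0.9524+0.000j on G[2,1]
R6: Y=0.06757+0.000j on G[0,4]
R7: Y=0.0003817+0.000j on G[4,2]
R8: Y=0.003268+0.000j on G[0,2]
R9: Y=0.07092+0.000j on G[4,3]
I1: z[3]−=0.653, z[0]+=0.653
I2: z[3]−=0.00735, z[4]+=0.00735
V1: row V2−V4=25.8, i_V1 at 2,4
solve → V1=6.692-7.600j, V2=7.960-7.594j, V3=-15.36-11.76j, V4=-17.84-7.594j
aux → i_V1=-4.723+3.343j

2.116-3.561j A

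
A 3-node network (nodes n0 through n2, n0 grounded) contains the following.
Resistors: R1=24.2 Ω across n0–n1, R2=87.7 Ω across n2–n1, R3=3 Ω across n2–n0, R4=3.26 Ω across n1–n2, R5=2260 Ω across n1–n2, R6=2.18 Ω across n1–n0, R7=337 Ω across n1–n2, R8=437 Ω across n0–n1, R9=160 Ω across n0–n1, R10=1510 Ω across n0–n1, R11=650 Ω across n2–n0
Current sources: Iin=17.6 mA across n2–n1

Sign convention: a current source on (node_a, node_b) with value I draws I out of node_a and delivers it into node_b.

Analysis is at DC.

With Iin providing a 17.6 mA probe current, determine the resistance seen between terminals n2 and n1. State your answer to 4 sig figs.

Apply KCL at each of the 2 non-ground nodes and solve the resulting linear system.
Node n1: branches {R1, R2, R4, R5, R6, R7, R8, R9, R10, Iin} → V_1 = 0.01334
Node n2: branches {R2, R3, R4, R5, R7, R11, Iin} → V_2 = -0.02028

R_eq = 1.910 Ω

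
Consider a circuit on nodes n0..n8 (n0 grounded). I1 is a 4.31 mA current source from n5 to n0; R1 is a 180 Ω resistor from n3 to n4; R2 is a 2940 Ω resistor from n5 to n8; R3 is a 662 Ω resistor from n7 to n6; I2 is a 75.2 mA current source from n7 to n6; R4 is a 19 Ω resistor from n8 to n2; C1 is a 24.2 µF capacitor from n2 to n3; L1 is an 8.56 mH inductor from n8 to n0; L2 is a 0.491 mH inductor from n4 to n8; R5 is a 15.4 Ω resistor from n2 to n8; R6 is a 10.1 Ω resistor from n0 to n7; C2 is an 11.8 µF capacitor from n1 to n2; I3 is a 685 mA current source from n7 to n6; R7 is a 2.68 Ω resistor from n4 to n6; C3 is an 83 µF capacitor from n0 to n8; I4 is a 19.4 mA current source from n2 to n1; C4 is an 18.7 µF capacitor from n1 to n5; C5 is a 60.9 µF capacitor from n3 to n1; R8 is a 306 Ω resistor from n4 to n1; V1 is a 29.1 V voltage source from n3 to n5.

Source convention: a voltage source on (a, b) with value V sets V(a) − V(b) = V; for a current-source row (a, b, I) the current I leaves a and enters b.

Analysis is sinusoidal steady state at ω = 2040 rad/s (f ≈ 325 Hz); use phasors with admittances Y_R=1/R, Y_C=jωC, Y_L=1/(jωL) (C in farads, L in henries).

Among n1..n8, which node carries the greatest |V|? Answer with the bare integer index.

MNA unknowns: 8 node voltages V₁..V_8 plus 1 source current (V1)
I1: z[5]−=0.00431, z[0]+=0.00431
R1: Y=0.005556+0.000j on G[3,4]
R2: Y=0.0003401+0.000j on G[5,8]
R3: Y=0.001511+0.000j on G[7,6]
I2: z[7]−=0.0752, z[6]+=0.0752
R4: Y=0.05263+0.000j on G[8,2]
C1: Y=0.000+0.04937j on G[2,3]
L1: Y=0.000-0.05727j on G[8,0]
L2: Y=0.000-0.9984j on G[4,8]
R5: Y=0.06494+0.000j on G[2,8]
R6: Y=0.09901+0.000j on G[0,7]
C2: Y=0.000+0.02407j on G[1,2]
I3: z[7]−=0.685, z[6]+=0.685
R7: Y=0.3731+0.000j on G[4,6]
C3: Y=0.000+0.1693j on G[0,8]
I4: z[2]−=0.0194, z[1]+=0.0194
C4: Y=0.000+0.03815j on G[1,5]
C5: Y=0.000+0.1242j on G[3,1]
R8: Y=0.003268+0.000j on G[4,1]
V1: row V3−V5=29.1, i_V1 at 3,5
solve → V1=-3.928-6.972j, V2=0.1258-6.539j, V3=2.285-6.836j, V4=0.07790-5.870j, V5=-26.81-6.836j, V6=2.076-5.847j, V7=-7.531-0.08786j, V8=0.07764-6.616j
aux → i_V1=-0.01002-0.8732j

5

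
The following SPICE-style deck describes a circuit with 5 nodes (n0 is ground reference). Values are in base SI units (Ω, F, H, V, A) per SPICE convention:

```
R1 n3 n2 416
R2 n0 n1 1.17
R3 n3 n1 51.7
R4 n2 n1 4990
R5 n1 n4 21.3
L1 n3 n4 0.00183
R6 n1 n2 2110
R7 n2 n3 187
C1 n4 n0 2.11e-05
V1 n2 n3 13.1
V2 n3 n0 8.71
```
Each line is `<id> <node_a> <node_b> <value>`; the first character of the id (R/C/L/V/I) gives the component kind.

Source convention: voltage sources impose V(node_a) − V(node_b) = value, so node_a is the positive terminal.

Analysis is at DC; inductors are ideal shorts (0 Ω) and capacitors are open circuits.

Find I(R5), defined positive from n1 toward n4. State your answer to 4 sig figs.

Apply KCL at each of the 4 non-ground nodes and solve the resulting linear system.
Node n1: branches {R2, R3, R4, R5, R6} → V_1 = 0.6424
Node n2: branches {R1, R4, R6, R7, V1} → V_2 = 21.81
Node n3: branches {R1, R3, L1, R7, V1, V2} → V_3 = 8.710
Node n4: branches {R5, L1, C1} → V_4 = 8.710
Source currents: i(L1)=0.3788, i(V1)=-0.1158, i(V2)=-0.5491

-0.3788 A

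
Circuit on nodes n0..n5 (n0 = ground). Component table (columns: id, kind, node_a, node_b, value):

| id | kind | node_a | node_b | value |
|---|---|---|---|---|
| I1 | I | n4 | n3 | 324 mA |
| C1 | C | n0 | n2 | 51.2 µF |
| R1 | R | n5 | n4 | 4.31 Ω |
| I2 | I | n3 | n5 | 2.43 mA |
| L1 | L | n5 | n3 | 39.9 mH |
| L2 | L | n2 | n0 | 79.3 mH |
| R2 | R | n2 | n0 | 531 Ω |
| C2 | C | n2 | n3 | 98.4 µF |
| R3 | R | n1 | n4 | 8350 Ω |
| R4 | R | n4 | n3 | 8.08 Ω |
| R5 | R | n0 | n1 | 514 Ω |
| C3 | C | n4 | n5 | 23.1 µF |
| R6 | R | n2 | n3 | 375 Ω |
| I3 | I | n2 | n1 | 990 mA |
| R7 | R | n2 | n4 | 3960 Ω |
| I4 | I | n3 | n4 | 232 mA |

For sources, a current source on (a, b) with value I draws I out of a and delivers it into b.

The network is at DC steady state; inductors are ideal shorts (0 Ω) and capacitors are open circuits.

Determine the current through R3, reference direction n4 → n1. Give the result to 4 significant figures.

Apply KCL at each of the 5 non-ground nodes and solve the resulting linear system.
Node n1: branches {R3, R5, I3} → V_1 = 480.4
Node n2: branches {C1, L2, R2, C2, R6, I3, R7} → V_2 = 0.000
Node n3: branches {I1, I2, L1, C2, R4, R6, I4} → V_3 = 18.95
Node n4: branches {I1, R1, R3, R4, C3, R7, I4} → V_4 = 18.83
Node n5: branches {R1, I2, L1, C3} → V_5 = 18.95
Source currents: i(L1)=-0.02462, i(L2)=-0.9347

-0.05528 A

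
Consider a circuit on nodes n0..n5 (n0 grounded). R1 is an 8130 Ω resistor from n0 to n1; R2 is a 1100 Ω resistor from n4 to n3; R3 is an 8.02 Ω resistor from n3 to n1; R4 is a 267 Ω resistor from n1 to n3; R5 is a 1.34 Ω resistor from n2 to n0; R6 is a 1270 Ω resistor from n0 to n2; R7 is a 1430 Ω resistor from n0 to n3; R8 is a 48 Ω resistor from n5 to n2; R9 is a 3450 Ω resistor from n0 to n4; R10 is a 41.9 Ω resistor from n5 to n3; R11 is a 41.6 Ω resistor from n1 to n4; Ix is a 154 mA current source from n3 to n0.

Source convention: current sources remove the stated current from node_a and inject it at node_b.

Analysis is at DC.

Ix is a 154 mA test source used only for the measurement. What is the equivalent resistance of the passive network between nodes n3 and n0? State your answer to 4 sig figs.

R_eq = 82.86 Ω

MNA unknowns: 5 node voltages V₁..V_5
R1: Y=0.0001230 on G[0,1]
R2: Y=0.0009091 on G[4,3]
R3: Y=0.1247 on G[3,1]
R4: Y=0.003745 on G[1,3]
R5: Y=0.7463 on G[2,0]
R6: Y=0.0007874 on G[0,2]
R7: Y=0.0006993 on G[0,3]
R8: Y=0.02083 on G[5,2]
R9: Y=0.0002899 on G[0,4]
R10: Y=0.02387 on G[5,3]
R11: Y=0.02404 on G[1,4]
Ix: z[3]−=0.154, z[0]+=0.154
solve → V1=-12.72, V2=-0.1872, V3=-12.76, V4=-12.58, V5=-6.901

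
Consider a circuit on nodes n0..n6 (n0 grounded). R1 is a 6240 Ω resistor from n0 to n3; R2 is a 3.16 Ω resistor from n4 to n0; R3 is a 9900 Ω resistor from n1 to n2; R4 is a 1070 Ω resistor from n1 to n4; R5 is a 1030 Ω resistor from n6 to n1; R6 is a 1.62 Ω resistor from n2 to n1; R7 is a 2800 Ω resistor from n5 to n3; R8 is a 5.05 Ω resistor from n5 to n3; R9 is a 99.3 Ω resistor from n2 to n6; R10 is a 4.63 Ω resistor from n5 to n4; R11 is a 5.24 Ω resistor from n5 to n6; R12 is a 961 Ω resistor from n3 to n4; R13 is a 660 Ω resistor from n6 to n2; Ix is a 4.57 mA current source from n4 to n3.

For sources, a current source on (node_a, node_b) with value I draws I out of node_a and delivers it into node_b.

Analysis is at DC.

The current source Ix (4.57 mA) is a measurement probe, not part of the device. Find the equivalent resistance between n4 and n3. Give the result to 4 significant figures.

R_eq = 9.542 Ω

MNA unknowns: 6 node voltages V₁..V_6
R1: Y=0.0001603 on G[0,3]
R2: Y=0.3165 on G[4,0]
R3: Y=0.0001010 on G[1,2]
R4: Y=0.0009346 on G[1,4]
R5: Y=0.0009709 on G[6,1]
R6: Y=0.6173 on G[2,1]
R7: Y=0.0003571 on G[5,3]
R8: Y=0.1980 on G[5,3]
R9: Y=0.01007 on G[2,6]
R10: Y=0.2160 on G[5,4]
R11: Y=0.1908 on G[5,6]
R12: Y=0.001041 on G[3,4]
R13: Y=0.001515 on G[6,2]
Ix: z[4]−=0.00457, z[3]+=0.00457
solve → V1=0.01926, V2=0.01928, V3=0.04358, V4=-2.207e-05, V5=0.02081, V6=0.02072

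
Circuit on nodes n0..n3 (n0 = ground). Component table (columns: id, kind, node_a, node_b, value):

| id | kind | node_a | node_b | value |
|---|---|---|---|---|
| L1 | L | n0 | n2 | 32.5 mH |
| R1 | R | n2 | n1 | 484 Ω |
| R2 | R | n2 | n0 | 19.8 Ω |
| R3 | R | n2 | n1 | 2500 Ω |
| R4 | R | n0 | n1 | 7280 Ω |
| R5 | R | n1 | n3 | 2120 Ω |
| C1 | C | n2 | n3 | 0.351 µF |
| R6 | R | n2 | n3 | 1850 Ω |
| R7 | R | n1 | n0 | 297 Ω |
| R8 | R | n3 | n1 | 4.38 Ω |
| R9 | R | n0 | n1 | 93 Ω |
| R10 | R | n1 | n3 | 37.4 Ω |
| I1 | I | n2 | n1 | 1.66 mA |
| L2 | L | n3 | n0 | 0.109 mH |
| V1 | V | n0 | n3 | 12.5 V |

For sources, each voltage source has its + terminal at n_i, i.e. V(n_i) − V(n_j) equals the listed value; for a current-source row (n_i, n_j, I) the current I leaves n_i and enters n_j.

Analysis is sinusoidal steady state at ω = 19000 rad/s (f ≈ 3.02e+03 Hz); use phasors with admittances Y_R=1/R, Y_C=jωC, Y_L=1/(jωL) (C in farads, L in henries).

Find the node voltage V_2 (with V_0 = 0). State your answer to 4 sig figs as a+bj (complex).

-0.8376-1.479j V

MNA unknowns: 3 node voltages V₁..V_3 plus 1 source current (V1)
L1: Y=0.000-0.001619j on G[0,2]
R1: Y=0.002066+0.000j on G[2,1]
R2: Y=0.05051+0.000j on G[2,0]
R3: Y=0.0004000+0.000j on G[2,1]
R4: Y=0.0001374+0.000j on G[0,1]
R5: Y=0.0004717+0.000j on G[1,3]
C1: Y=0.000+0.006669j on G[2,3]
R6: Y=0.0005405+0.000j on G[2,3]
R7: Y=0.003367+0.000j on G[1,0]
R8: Y=0.2283+0.000j on G[3,1]
R9: Y=0.01075+0.000j on G[0,1]
R10: Y=0.02674+0.000j on G[1,3]
I1: z[2]−=0.00166, z[1]+=0.00166
L2: Y=0.000-0.4829j on G[3,0]
V1: row V0−V3=12.5, i_V1 at 0,3
solve → V1=-11.73-0.01340j, V2=-0.8376-1.479j, V3=-12.50+0.000j
aux → i_V1=-0.2120+5.962j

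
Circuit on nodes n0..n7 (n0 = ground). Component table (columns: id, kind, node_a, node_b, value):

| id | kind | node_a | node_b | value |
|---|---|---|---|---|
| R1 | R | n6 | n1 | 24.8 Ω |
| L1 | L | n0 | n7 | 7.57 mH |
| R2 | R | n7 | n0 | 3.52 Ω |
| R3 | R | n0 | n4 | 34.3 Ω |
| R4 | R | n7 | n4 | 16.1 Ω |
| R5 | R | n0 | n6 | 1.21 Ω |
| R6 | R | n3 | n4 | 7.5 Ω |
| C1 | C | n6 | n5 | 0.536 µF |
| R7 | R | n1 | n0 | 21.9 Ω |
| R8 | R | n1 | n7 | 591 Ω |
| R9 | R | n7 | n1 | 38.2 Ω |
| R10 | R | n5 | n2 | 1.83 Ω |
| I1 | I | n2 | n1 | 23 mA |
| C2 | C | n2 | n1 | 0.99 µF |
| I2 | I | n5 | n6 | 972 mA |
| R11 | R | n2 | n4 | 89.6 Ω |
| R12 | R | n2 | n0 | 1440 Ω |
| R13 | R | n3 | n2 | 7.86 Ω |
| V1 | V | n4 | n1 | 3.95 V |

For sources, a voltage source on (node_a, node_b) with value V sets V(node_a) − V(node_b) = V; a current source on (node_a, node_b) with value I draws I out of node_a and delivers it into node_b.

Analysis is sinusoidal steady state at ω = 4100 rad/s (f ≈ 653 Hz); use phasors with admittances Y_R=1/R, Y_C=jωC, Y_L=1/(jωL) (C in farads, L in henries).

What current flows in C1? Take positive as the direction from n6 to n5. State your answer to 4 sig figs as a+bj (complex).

Element admittances at ω=4100 rad/s:
  Y(R1) = 0.04032+0.000j S between n6,n1
  Y(L1) = 0.000-0.03222j S between n0,n7
  Y(R2) = 0.2841+0.000j S between n7,n0
  Y(R3) = 0.02915+0.000j S between n0,n4
  Y(R4) = 0.06211+0.000j S between n7,n4
  Y(R5) = 0.8264+0.000j S between n0,n6
  Y(R6) = 0.1333+0.000j S between n3,n4
  Y(C1) = 0.000+0.002198j S between n6,n5
  Y(R7) = 0.04566+0.000j S between n1,n0
  Y(R8) = 0.001692+0.000j S between n1,n7
  Y(R9) = 0.02618+0.000j S between n7,n1
  Y(R10) = 0.5464+0.000j S between n5,n2
  I1: injects 0.023 A into n1 (from n2)
  Y(C2) = 0.000+0.004059j S between n2,n1
  I2: injects 0.972 A into n6 (from n5)
  Y(R11) = 0.01116+0.000j S between n2,n4
  Y(R12) = 0.0006944+0.000j S between n2,n0
  Y(R13) = 0.1272+0.000j S between n3,n2
  V1: constraint V(n4)−V(n1) = 3.95
Assemble and solve the 8×8 MNA system:
  V(n1)=-6.688+0.1643j  V(n2)=-15.55+1.148j  V(n3)=-8.996+0.6448j  V(n4)=-2.738+0.1643j  V(n5)=-17.33+1.221j  V(n6)=0.8071-0.03833j  V(n7)=-0.9492-0.04223j
  i(V1)=-0.7865+0.05742j

0.002768+0.03985j A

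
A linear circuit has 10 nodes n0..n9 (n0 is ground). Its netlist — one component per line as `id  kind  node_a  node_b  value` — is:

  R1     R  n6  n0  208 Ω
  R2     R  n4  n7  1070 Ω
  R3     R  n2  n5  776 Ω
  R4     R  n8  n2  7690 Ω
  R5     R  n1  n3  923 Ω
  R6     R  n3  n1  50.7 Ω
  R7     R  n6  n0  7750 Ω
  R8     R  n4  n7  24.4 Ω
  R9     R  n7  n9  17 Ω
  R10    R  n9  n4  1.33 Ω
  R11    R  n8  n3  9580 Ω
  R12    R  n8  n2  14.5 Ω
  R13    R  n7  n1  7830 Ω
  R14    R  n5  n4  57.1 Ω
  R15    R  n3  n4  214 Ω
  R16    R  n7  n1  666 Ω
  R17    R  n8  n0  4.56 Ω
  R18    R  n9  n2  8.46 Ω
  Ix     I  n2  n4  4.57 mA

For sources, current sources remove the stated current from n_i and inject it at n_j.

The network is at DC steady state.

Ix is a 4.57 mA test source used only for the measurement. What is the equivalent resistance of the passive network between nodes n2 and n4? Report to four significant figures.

Element admittances at DC:
  Y(R1) = 0.004808 S between n6,n0
  Y(R2) = 0.0009346 S between n4,n7
  Y(R3) = 0.001289 S between n2,n5
  Y(R4) = 0.0001300 S between n8,n2
  Y(R5) = 0.001083 S between n1,n3
  Y(R6) = 0.01972 S between n3,n1
  Y(R7) = 0.0001290 S between n6,n0
  Y(R8) = 0.04098 S between n4,n7
  Y(R9) = 0.05882 S between n7,n9
  Y(R10) = 0.7519 S between n9,n4
  Y(R11) = 0.0001044 S between n8,n3
  Y(R12) = 0.06897 S between n8,n2
  Y(R13) = 0.0001277 S between n7,n1
  Y(R14) = 0.01751 S between n5,n4
  Y(R15) = 0.004673 S between n3,n4
  Y(R16) = 0.001502 S between n7,n1
  Y(R17) = 0.2193 S between n8,n0
  Y(R18) = 0.1182 S between n9,n2
  Ix: injects 0.00457 A into n4 (from n2)
Assemble and solve the 9×9 MNA system:
  V(n1)=0.04225  V(n2)=-6.403e-05  V(n3)=0.04239  V(n4)=0.04392  V(n5)=0.04091  V(n6)=0.000  V(n7)=0.04056  V(n8)=0.000  V(n9)=0.03811

R_eq = 9.626 Ω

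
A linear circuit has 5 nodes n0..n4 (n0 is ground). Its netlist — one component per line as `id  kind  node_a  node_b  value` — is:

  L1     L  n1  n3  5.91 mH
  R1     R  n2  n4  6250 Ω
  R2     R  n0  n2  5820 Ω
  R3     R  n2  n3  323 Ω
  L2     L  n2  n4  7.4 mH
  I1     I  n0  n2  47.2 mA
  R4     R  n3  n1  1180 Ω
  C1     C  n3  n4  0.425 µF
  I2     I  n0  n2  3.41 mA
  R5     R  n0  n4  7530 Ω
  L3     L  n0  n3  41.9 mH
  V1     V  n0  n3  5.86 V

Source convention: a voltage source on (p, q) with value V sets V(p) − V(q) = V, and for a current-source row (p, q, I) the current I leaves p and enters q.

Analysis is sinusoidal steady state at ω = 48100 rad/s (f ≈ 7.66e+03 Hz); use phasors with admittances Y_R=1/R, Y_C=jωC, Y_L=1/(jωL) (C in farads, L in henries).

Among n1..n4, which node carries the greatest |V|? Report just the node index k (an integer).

2

MNA unknowns: 4 node voltages V₁..V_4 plus 1 source current (V1)
L1: Y=0.000-0.003518j on G[1,3]
R1: Y=0.0001600+0.000j on G[2,4]
R2: Y=0.0001718+0.000j on G[0,2]
R3: Y=0.003096+0.000j on G[2,3]
L2: Y=0.000-0.002809j on G[2,4]
I1: z[0]−=0.0472, z[2]+=0.0472
R4: Y=0.0008475+0.000j on G[3,1]
C1: Y=0.000+0.02044j on G[3,4]
I2: z[0]−=0.00341, z[2]+=0.00341
R5: Y=0.0001328+0.000j on G[0,4]
L3: Y=0.000-0.0004962j on G[0,3]
V1: row V0−V3=5.86, i_V1 at 0,3
solve → V1=-5.860+0.000j, V2=2.033+7.367j, V3=-5.860+0.000j, V4=-7.029-1.309j
aux → i_V1=-0.05119+0.004000j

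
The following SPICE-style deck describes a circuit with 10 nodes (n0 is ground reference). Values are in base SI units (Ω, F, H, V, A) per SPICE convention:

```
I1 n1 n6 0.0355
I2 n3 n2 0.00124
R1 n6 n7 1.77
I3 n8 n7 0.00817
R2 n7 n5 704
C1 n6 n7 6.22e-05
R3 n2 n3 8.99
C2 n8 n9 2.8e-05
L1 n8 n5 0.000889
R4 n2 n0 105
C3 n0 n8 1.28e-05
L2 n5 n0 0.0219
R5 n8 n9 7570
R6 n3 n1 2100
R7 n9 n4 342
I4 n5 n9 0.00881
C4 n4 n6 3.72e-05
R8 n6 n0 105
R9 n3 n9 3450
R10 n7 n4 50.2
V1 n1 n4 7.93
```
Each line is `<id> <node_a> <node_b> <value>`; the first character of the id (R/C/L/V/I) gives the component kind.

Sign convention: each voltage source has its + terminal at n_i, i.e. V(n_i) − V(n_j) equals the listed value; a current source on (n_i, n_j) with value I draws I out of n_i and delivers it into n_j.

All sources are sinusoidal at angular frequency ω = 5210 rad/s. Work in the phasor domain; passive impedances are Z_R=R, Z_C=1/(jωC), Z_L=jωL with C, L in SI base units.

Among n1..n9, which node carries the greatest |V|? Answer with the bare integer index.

Apply KCL at each of the 9 non-ground nodes and solve the resulting linear system.
Node n1: branches {I1, R6, V1} → V_1 = 8.232+0.1708j
Node n2: branches {I2, R3, R4} → V_2 = 0.3796+0.009045j
Node n3: branches {I2, R3, R6, R9} → V_3 = 0.4009+0.009820j
Node n4: branches {R7, C4, R10, V1} → V_4 = 0.3024+0.1708j
Node n5: branches {R2, L1, L2, I4} → V_5 = 0.004399+0.06831j
Node n6: branches {I1, R1, C1, C4, R8} → V_6 = 0.3256-0.03242j
Node n7: branches {R1, I3, R2, C1, R10} → V_7 = 0.3381-0.03218j
Node n8: branches {I3, C2, L1, C3, R5} → V_8 = 0.003916+0.1097j
Node n9: branches {C2, R5, R7, I4, R9} → V_9 = 0.006482+0.04258j
Source currents: i(V1)=-0.03923-7.665e-05j

1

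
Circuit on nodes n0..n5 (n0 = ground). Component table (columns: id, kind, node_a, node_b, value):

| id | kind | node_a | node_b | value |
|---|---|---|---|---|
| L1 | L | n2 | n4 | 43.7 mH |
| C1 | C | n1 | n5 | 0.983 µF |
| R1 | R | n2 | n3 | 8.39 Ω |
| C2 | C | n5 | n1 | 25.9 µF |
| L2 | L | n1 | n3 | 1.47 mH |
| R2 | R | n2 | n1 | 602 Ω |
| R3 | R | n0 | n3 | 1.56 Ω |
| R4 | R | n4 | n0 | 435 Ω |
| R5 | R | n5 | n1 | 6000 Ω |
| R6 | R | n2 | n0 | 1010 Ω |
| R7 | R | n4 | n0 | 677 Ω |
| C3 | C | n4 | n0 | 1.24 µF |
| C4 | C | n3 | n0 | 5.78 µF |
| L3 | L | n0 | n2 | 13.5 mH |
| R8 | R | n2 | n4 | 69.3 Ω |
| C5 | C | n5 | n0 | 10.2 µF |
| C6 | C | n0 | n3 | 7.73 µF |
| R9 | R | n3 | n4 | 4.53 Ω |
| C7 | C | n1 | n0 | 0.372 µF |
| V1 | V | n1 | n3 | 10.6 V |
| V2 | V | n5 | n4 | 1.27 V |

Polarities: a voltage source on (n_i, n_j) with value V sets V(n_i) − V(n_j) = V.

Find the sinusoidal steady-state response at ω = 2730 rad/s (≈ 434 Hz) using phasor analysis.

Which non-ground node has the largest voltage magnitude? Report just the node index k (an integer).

1

Element admittances at ω=2730 rad/s:
  Y(L1) = 0.000-0.008382j S between n2,n4
  Y(C1) = 0.000+0.002684j S between n1,n5
  Y(R1) = 0.1192+0.000j S between n2,n3
  Y(C2) = 0.000+0.07071j S between n5,n1
  Y(L2) = 0.000-0.2492j S between n1,n3
  Y(R2) = 0.001661+0.000j S between n2,n1
  Y(R3) = 0.6410+0.000j S between n0,n3
  Y(R4) = 0.002299+0.000j S between n4,n0
  Y(R5) = 0.0001667+0.000j S between n5,n1
  Y(R6) = 0.0009901+0.000j S between n2,n0
  Y(R7) = 0.001477+0.000j S between n4,n0
  Y(C3) = 0.000+0.003385j S between n4,n0
  Y(C4) = 0.000+0.01578j S between n3,n0
  Y(L3) = 0.000-0.02713j S between n0,n2
  Y(R8) = 0.01443+0.000j S between n2,n4
  Y(C5) = 0.000+0.02785j S between n5,n0
  Y(C6) = 0.000+0.02110j S between n0,n3
  Y(R9) = 0.2208+0.000j S between n3,n4
  Y(C7) = 0.000+0.001016j S between n1,n0
  V1: constraint V(n1)−V(n3) = 10.6
  V2: constraint V(n5)−V(n4) = 1.27
Assemble and solve the 7×7 MNA system:
  V(n1)=10.69-0.1238j  V(n2)=0.4084+0.1660j  V(n3)=0.08628-0.1238j  V(n4)=1.042+2.204j  V(n5)=2.312+2.204j
  i(V1)=-0.1894+2.017j  i(V2)=0.2336+0.5498j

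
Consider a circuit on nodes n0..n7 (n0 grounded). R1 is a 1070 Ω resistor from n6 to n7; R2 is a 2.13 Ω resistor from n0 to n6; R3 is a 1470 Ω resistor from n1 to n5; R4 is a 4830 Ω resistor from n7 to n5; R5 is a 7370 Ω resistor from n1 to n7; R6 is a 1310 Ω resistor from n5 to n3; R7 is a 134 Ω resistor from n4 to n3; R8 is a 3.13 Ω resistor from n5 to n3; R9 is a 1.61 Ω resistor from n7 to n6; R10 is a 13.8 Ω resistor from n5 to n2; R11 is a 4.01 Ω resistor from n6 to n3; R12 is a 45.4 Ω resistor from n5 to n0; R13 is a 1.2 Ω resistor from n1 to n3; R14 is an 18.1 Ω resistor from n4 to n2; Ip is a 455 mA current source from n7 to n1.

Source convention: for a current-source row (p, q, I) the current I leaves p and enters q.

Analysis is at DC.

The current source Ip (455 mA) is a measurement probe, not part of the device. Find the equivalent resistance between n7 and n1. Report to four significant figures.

MNA unknowns: 7 node voltages V₁..V_7
R1: Y=0.0009346 on G[6,7]
R2: Y=0.4695 on G[0,6]
R3: Y=0.0006803 on G[1,5]
R4: Y=0.0002070 on G[7,5]
R5: Y=0.0001357 on G[1,7]
R6: Y=0.0007634 on G[5,3]
R7: Y=0.007463 on G[4,3]
R8: Y=0.3195 on G[5,3]
R9: Y=0.6211 on G[7,6]
R10: Y=0.07246 on G[5,2]
R11: Y=0.2494 on G[6,3]
R12: Y=0.02203 on G[5,0]
R13: Y=0.8333 on G[1,3]
R14: Y=0.05525 on G[4,2]
Ip: z[7]−=0.455, z[1]+=0.455
solve → V1=2.161, V2=1.522, V3=1.616, V4=1.534, V5=1.514, V6=-0.07103, V7=-0.8011

R_eq = 6.511 Ω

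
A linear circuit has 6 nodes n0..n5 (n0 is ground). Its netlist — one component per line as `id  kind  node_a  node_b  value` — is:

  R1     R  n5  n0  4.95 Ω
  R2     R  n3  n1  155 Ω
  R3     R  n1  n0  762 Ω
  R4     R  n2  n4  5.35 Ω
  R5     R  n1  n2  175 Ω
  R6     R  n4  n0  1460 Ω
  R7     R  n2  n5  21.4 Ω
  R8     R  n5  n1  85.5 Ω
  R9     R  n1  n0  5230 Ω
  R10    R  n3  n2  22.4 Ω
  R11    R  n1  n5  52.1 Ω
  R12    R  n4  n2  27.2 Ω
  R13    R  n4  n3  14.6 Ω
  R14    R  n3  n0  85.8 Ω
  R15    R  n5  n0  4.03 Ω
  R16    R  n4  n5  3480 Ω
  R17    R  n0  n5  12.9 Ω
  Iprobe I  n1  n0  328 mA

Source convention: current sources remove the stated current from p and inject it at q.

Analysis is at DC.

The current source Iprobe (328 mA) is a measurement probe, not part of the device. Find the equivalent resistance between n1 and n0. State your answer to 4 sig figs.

Apply KCL at each of the 5 non-ground nodes and solve the resulting linear system.
Node n1: branches {R2, R3, R5, R8, R9, R11, Iprobe} → V_1 = -8.241
Node n2: branches {R4, R5, R7, R10, R12} → V_2 = -1.718
Node n3: branches {R2, R10, R13, R14} → V_3 = -1.906
Node n4: branches {R4, R6, R12, R13, R16} → V_4 = -1.756
Node n5: branches {R1, R7, R8, R11, R15, R16, R17} → V_5 = -0.5537

R_eq = 25.13 Ω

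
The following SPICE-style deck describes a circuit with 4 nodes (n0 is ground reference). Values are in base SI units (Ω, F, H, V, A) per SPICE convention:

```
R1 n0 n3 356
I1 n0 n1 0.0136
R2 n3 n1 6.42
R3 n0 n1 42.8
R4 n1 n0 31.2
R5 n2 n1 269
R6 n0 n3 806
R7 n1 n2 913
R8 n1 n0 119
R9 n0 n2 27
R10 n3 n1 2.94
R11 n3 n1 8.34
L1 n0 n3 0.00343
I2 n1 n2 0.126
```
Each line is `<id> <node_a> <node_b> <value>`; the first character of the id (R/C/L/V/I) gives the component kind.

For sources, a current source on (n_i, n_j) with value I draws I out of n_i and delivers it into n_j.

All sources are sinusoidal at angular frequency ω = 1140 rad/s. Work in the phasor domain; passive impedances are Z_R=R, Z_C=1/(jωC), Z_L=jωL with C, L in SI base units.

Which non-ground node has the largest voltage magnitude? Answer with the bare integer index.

MNA unknowns: 3 node voltages V₁..V_3
R1: Y=0.002809+0.000j on G[0,3]
I1: z[0]−=0.0136, z[1]+=0.0136
R2: Y=0.1558+0.000j on G[3,1]
R3: Y=0.02336+0.000j on G[0,1]
R4: Y=0.03205+0.000j on G[1,0]
R5: Y=0.003717+0.000j on G[2,1]
R6: Y=0.001241+0.000j on G[0,3]
R7: Y=0.001095+0.000j on G[1,2]
R8: Y=0.008403+0.000j on G[1,0]
R9: Y=0.03704+0.000j on G[0,2]
R10: Y=0.3401+0.000j on G[3,1]
R11: Y=0.1199+0.000j on G[3,1]
L1: Y=0.000-0.2557j on G[0,3]
I2: z[1]−=0.126, z[2]+=0.126
solve → V1=-0.2176-0.2914j, V2=2.986-0.03351j, V3=-0.08269-0.3236j

2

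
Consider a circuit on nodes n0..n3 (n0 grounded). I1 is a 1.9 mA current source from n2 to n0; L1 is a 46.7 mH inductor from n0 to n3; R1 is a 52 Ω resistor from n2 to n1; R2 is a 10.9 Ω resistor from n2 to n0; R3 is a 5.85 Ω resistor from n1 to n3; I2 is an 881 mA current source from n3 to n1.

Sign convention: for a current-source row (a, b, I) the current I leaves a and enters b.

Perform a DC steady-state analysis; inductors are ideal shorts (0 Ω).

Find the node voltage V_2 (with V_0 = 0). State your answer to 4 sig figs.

0.7997 V

Element admittances at DC:
  I1: injects 0.0019 A into n0 (from n2)
  L1: short n0↔n3 (DC inductor)
  Y(R1) = 0.01923 S between n2,n1
  Y(R2) = 0.09174 S between n2,n0
  Y(R3) = 0.1709 S between n1,n3
  I2: injects 0.881 A into n1 (from n3)
Assemble and solve the 4×4 MNA system:
  V(n1)=4.714  V(n2)=0.7997  V(n3)=0.000
  i(L1)=0.07527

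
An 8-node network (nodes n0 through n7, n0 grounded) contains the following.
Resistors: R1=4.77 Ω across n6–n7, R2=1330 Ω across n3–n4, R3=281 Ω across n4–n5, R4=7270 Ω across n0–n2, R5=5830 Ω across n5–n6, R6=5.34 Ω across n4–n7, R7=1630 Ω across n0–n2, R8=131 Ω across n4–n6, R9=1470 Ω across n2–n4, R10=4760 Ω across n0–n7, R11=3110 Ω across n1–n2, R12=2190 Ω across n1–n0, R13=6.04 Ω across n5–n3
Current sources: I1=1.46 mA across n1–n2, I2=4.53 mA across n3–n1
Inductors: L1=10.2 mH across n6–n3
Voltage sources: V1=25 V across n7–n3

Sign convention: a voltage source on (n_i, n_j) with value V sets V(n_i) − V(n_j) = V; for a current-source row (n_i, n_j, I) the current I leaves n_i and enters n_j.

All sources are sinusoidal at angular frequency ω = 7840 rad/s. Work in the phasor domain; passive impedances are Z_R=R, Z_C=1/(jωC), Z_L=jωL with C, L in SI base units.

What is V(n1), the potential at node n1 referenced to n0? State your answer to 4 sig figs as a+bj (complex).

Apply KCL at each of the 7 non-ground nodes and solve the resulting linear system.
Node n1: branches {I1, I2, R11, R12} → V_1 = 3.639+0.003310j
Node n2: branches {I1, R4, R7, R9, R11} → V_2 = -0.7415+0.008011j
Node n3: branches {R2, I2, R13, L1, V1} → V_3 = -30.26-0.03583j
Node n4: branches {R2, R3, R6, R8, R9} → V_4 = -5.777+0.01908j
Node n5: branches {R3, R5, R13} → V_5 = -29.72-0.03323j
Node n6: branches {R1, R5, R8, L1} → V_6 = -5.378+1.397j
Node n7: branches {R1, R6, R10, V1} → V_7 = -5.258-0.03583j
Source currents: i(V1)=-0.1212+0.3107j

3.639+0.003310j V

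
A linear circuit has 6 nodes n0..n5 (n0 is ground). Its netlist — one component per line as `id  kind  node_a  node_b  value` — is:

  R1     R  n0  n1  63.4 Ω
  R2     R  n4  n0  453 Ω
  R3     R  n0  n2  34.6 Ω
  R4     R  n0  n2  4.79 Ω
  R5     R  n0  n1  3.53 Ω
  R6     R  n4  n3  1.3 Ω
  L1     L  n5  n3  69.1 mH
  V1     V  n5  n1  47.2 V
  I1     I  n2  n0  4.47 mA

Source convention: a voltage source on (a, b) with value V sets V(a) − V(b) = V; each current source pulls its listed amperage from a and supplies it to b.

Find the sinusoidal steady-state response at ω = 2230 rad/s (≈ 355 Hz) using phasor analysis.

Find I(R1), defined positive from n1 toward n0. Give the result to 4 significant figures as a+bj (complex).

Apply KCL at each of the 5 non-ground nodes and solve the resulting linear system.
Node n1: branches {R1, R5, V1} → V_1 = -0.3098+0.1043j
Node n2: branches {R3, R4, I1} → V_2 = -0.01881+0.000j
Node n3: branches {R6, L1} → V_3 = 42.08-14.17j
Node n4: branches {R2, R6} → V_4 = 41.96-14.13j
Node n5: branches {L1, V1} → V_5 = 46.89+0.1043j
Source currents: i(V1)=-0.09263+0.03119j

-0.004886+0.001645j A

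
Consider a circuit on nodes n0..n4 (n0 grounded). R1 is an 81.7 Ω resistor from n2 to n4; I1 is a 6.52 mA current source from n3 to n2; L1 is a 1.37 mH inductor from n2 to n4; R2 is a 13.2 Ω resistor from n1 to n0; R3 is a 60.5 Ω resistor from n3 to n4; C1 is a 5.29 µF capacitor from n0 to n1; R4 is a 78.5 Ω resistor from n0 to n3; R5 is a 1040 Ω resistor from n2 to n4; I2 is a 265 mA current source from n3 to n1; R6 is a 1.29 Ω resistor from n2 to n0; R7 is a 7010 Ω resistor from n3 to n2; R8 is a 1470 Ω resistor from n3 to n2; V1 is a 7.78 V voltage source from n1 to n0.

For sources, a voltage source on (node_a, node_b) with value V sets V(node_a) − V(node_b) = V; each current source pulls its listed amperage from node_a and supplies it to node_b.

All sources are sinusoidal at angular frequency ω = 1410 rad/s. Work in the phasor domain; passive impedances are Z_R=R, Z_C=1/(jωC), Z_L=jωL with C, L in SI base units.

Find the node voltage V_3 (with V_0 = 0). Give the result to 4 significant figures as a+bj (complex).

MNA unknowns: 4 node voltages V₁..V_4 plus 1 source current (V1)
R1: Y=0.01224+0.000j on G[2,4]
I1: z[3]−=0.00652, z[2]+=0.00652
L1: Y=0.000-0.5177j on G[2,4]
R2: Y=0.07576+0.000j on G[1,0]
R3: Y=0.01653+0.000j on G[3,4]
C1: Y=0.000+0.007459j on G[0,1]
R4: Y=0.01274+0.000j on G[0,3]
R5: Y=0.0009615+0.000j on G[2,4]
I2: z[3]−=0.265, z[1]+=0.265
R6: Y=0.7752+0.000j on G[2,0]
R7: Y=0.0001427+0.000j on G[3,2]
R8: Y=0.0006803+0.000j on G[3,2]
V1: row V1−V0=7.78, i_V1 at 1,0
solve → V1=7.780+0.000j, V2=-0.1916+0.002549j, V3=-9.140-0.1551j, V4=-0.2030-0.2825j
aux → i_V1=-0.3244-0.05803j

-9.140-0.1551j V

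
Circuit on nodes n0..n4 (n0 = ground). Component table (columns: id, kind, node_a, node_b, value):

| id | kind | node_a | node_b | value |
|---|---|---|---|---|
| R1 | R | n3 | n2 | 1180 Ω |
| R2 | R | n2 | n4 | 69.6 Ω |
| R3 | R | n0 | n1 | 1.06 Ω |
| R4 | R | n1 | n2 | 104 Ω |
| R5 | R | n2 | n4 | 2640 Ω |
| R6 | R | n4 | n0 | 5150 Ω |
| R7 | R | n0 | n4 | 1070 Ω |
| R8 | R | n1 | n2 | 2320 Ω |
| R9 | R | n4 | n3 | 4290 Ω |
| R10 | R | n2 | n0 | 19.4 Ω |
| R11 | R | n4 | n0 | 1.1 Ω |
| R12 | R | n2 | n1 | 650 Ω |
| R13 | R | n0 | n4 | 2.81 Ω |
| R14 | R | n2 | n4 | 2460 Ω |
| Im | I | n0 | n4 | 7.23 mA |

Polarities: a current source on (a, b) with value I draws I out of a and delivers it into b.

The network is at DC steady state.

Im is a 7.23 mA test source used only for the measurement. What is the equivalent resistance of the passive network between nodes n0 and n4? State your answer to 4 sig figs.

R_eq = 0.7822 Ω

MNA unknowns: 4 node voltages V₁..V_4
R1: Y=0.0008475 on G[3,2]
R2: Y=0.01437 on G[2,4]
R3: Y=0.9434 on G[0,1]
R4: Y=0.009615 on G[1,2]
R5: Y=0.0003788 on G[2,4]
R6: Y=0.0001942 on G[4,0]
R7: Y=0.0009346 on G[0,4]
R8: Y=0.0004310 on G[1,2]
R9: Y=0.0002331 on G[4,3]
R10: Y=0.05155 on G[2,0]
R11: Y=0.9091 on G[4,0]
R12: Y=0.001538 on G[2,1]
R13: Y=0.3559 on G[0,4]
R14: Y=0.0004065 on G[2,4]
Im: z[0]−=0.00723, z[4]+=0.00723
solve → V1=1.343e-05, V2=0.001107, V3=0.002088, V4=0.005655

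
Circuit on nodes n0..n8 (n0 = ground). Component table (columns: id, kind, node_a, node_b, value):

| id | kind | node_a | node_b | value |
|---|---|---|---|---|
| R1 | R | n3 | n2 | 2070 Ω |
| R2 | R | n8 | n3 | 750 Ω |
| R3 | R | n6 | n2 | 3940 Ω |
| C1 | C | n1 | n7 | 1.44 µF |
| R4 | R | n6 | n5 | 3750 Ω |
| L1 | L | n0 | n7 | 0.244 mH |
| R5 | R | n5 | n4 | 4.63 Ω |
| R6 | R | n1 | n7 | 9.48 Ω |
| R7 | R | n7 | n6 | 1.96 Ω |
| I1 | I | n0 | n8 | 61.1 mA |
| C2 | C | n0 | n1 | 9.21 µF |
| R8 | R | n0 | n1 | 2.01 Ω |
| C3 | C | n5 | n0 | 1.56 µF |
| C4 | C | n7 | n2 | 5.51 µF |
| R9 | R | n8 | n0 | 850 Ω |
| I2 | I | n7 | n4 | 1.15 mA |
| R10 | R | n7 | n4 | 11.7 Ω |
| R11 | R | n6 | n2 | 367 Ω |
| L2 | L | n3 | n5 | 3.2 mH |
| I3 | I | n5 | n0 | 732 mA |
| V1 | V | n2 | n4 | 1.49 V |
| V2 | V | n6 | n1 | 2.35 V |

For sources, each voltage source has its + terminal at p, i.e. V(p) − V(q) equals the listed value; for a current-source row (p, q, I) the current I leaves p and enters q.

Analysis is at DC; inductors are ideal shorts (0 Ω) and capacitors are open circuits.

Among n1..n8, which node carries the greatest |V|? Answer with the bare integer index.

MNA unknowns: 8 node voltages V₁..V_8 plus 4 source currents (L1, L2, V1, V2)
R1: Y=0.0004831 on G[3,2]
R2: Y=0.001333 on G[8,3]
R3: Y=0.0002538 on G[6,2]
C1: Y=0.000 on G[1,7]
R4: Y=0.0002667 on G[6,5]
L1: row V0−V7=0, i_L1 at 0,7
R5: Y=0.2160 on G[5,4]
R6: Y=0.1055 on G[1,7]
R7: Y=0.5102 on G[7,6]
I1: z[0]−=0.0611, z[8]+=0.0611
C2: Y=0.000 on G[0,1]
R8: Y=0.4975 on G[0,1]
C3: Y=0.000 on G[5,0]
C4: Y=0.000 on G[7,2]
R9: Y=0.001176 on G[8,0]
I2: z[7]−=0.00115, z[4]+=0.00115
R10: Y=0.08547 on G[7,4]
R11: Y=0.002725 on G[6,2]
L2: row V3−V5=0, i_L2 at 3,5
I3: z[5]−=0.732, z[0]+=0.732
V1: row V2−V4=1.49, i_V1 at 2,4
V2: row V6−V1=2.35, i_V2 at 6,1
solve → V1=-1.100, V2=-6.300, V3=-10.97, V4=-7.790, V5=-10.97, V6=1.250, V7=0.000, V8=18.52
aux → i_L1=0.1453, i_L2=0.04157, i_V1=0.02023, i_V2=-0.6634

8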